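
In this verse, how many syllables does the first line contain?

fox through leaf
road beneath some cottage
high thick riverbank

3

The first line: "fox through leaf": 1+1+1 = 3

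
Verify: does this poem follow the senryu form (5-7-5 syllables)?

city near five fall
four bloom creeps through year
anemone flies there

No

Line 1: city (2), near (1), five (1), fall (1) → 5 ✓
Line 2: four (1), bloom (1), creeps (1), through (1), year (1) → 5 (expected 7)
Line 3: anemone (4), flies (1), there (1) → 6 (expected 5)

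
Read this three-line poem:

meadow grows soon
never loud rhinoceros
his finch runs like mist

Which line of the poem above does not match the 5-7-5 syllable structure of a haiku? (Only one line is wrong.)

Line 1

Line 1: "meadow grows soon": 2+1+1 = 4 (expected 5)
Line 2: "never loud rhinoceros": 2+1+4 = 7 ✓
Line 3: "his finch runs like mist": 1+1+1+1+1 = 5 ✓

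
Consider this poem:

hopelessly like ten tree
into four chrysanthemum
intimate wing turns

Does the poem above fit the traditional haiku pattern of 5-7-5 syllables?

Line 1: hopelessly (3), like (1), ten (1), tree (1) → 6 (expected 5)
Line 2: into (2), four (1), chrysanthemum (4) → 7 ✓
Line 3: intimate (3), wing (1), turns (1) → 5 ✓

No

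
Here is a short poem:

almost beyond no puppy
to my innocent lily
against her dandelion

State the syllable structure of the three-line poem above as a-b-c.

7-7-7

Line 1: "almost beyond no puppy": 2+2+1+2 = 7
Line 2: "to my innocent lily": 1+1+3+2 = 7
Line 3: "against her dandelion": 2+1+4 = 7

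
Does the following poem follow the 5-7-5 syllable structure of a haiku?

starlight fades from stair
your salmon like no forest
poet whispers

No

Line 1: starlight (2), fades (1), from (1), stair (1) → 5 ✓
Line 2: your (1), salmon (2), like (1), no (1), forest (2) → 7 ✓
Line 3: poet (2), whispers (2) → 4 (expected 5)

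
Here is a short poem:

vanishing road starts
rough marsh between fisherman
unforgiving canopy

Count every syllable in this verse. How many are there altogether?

Line 1: vanishing (3), road (1), starts (1) → 5
Line 2: rough (1), marsh (1), between (2), fisherman (3) → 7
Line 3: unforgiving (4), canopy (3) → 7
Total: 5 + 7 + 7 = 19

19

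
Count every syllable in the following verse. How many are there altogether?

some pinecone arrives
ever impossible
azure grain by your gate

Line 1: some(1) + pinecone(2) + arrives(2) = 5
Line 2: ever(2) + impossible(4) = 6
Line 3: azure(2) + grain(1) + by(1) + your(1) + gate(1) = 6
Total: 5 + 6 + 6 = 17

17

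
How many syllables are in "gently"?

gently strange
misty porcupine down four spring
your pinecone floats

2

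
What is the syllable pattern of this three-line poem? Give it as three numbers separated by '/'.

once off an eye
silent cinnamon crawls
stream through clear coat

4/6/4

Line 1: "once off an eye": 1+1+1+1 = 4
Line 2: "silent cinnamon crawls": 2+3+1 = 6
Line 3: "stream through clear coat": 1+1+1+1 = 4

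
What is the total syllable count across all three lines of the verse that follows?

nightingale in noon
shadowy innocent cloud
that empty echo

Line 1: nightingale(3) + in(1) + noon(1) = 5
Line 2: shadowy(3) + innocent(3) + cloud(1) = 7
Line 3: that(1) + empty(2) + echo(2) = 5
Total: 5 + 7 + 5 = 17

17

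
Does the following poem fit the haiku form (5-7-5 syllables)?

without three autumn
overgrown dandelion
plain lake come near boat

Line 1: without (2), three (1), autumn (2) → 5 ✓
Line 2: overgrown (3), dandelion (4) → 7 ✓
Line 3: plain (1), lake (1), come (1), near (1), boat (1) → 5 ✓

Yes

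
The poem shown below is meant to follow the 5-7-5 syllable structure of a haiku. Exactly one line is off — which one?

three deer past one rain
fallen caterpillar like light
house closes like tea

Line 1: "three deer past one rain": 1+1+1+1+1 = 5 ✓
Line 2: "fallen caterpillar like light": 2+4+1+1 = 8 (expected 7)
Line 3: "house closes like tea": 1+2+1+1 = 5 ✓

Line 2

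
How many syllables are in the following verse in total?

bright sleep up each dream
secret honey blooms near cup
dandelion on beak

Line 1: "bright sleep up each dream": 1+1+1+1+1 = 5
Line 2: "secret honey blooms near cup": 2+2+1+1+1 = 7
Line 3: "dandelion on beak": 4+1+1 = 6
Total: 5 + 7 + 6 = 18

18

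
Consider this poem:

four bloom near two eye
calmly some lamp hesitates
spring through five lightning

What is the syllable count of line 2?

7

Line 2: calmly(2) + some(1) + lamp(1) + hesitates(3) = 7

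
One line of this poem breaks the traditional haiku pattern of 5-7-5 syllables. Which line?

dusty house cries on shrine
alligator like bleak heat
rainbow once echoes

Line 1: dusty(2) + house(1) + cries(1) + on(1) + shrine(1) = 6 (expected 5)
Line 2: alligator(4) + like(1) + bleak(1) + heat(1) = 7 ✓
Line 3: rainbow(2) + once(1) + echoes(2) = 5 ✓

Line 1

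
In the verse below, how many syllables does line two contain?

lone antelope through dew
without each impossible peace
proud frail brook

Line two: without(2) + each(1) + impossible(4) + peace(1) = 8

8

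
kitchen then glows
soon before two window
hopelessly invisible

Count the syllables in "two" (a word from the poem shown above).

"two" has 1 syllable.

1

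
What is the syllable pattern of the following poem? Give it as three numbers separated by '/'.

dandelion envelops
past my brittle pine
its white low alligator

Line 1: "dandelion envelops": 4+3 = 7
Line 2: "past my brittle pine": 1+1+2+1 = 5
Line 3: "its white low alligator": 1+1+1+4 = 7

7/5/7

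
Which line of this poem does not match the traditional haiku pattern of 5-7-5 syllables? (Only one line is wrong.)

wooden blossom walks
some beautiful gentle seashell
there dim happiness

The second line

Line 1: wooden(2) + blossom(2) + walks(1) = 5 ✓
Line 2: some(1) + beautiful(3) + gentle(2) + seashell(2) = 8 (expected 7)
Line 3: there(1) + dim(1) + happiness(3) = 5 ✓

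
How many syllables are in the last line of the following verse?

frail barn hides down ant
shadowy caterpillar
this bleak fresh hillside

The last line: this(1) + bleak(1) + fresh(1) + hillside(2) = 5

5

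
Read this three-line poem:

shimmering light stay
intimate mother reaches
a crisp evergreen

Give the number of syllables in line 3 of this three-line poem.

Line 3: a (1), crisp (1), evergreen (3) → 5

5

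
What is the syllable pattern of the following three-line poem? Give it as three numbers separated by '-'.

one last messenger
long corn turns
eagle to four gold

Line 1: one (1), last (1), messenger (3) → 5
Line 2: long (1), corn (1), turns (1) → 3
Line 3: eagle (2), to (1), four (1), gold (1) → 5

5-3-5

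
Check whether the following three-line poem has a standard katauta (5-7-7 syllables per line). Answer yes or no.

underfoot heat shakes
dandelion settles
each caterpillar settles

Line 1: underfoot(3) + heat(1) + shakes(1) = 5 ✓
Line 2: dandelion(4) + settles(2) = 6 (expected 7)
Line 3: each(1) + caterpillar(4) + settles(2) = 7 ✓

No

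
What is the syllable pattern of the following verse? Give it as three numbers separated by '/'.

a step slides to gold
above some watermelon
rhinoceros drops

5/7/5

Line 1: a (1), step (1), slides (1), to (1), gold (1) → 5
Line 2: above (2), some (1), watermelon (4) → 7
Line 3: rhinoceros (4), drops (1) → 5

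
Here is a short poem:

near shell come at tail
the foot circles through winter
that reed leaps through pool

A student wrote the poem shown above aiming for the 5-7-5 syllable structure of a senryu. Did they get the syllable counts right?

Yes

Line 1: near(1) + shell(1) + come(1) + at(1) + tail(1) = 5 ✓
Line 2: the(1) + foot(1) + circles(2) + through(1) + winter(2) = 7 ✓
Line 3: that(1) + reed(1) + leaps(1) + through(1) + pool(1) = 5 ✓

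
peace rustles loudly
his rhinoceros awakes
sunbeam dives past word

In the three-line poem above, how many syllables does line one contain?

Line one: peace (1), rustles (2), loudly (2) → 5

5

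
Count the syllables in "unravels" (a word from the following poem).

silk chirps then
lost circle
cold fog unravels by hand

"unravels" has 3 syllables.

3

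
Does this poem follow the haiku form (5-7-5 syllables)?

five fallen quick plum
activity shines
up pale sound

No

Line 1: five (1), fallen (2), quick (1), plum (1) → 5 ✓
Line 2: activity (4), shines (1) → 5 (expected 7)
Line 3: up (1), pale (1), sound (1) → 3 (expected 5)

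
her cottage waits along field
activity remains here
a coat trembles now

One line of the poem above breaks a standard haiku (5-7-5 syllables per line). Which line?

Line 1

Line 1: "her cottage waits along field": 1+2+1+2+1 = 7 (expected 5)
Line 2: "activity remains here": 4+2+1 = 7 ✓
Line 3: "a coat trembles now": 1+1+2+1 = 5 ✓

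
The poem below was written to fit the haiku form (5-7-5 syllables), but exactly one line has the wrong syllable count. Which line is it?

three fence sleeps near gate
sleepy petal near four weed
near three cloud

The third line

Line 1: three (1), fence (1), sleeps (1), near (1), gate (1) → 5 ✓
Line 2: sleepy (2), petal (2), near (1), four (1), weed (1) → 7 ✓
Line 3: near (1), three (1), cloud (1) → 3 (expected 5)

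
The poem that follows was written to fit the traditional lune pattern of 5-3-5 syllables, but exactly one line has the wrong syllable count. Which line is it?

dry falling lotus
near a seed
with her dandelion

Line 3

Line 1: dry(1) + falling(2) + lotus(2) = 5 ✓
Line 2: near(1) + a(1) + seed(1) = 3 ✓
Line 3: with(1) + her(1) + dandelion(4) = 6 (expected 5)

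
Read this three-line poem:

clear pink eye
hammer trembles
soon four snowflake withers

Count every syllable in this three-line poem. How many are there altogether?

Line 1: "clear pink eye": 1+1+1 = 3
Line 2: "hammer trembles": 2+2 = 4
Line 3: "soon four snowflake withers": 1+1+2+2 = 6
Total: 3 + 4 + 6 = 13

13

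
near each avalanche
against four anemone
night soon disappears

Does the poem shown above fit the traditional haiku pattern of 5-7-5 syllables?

Line 1: near (1), each (1), avalanche (3) → 5 ✓
Line 2: against (2), four (1), anemone (4) → 7 ✓
Line 3: night (1), soon (1), disappears (3) → 5 ✓

Yes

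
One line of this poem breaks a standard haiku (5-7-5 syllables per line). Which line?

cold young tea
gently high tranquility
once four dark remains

Line 1

Line 1: "cold young tea": 1+1+1 = 3 (expected 5)
Line 2: "gently high tranquility": 2+1+4 = 7 ✓
Line 3: "once four dark remains": 1+1+1+2 = 5 ✓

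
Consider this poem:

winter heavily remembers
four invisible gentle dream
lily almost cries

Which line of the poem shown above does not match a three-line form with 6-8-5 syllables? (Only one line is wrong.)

Line 1: "winter heavily remembers": 2+3+3 = 8 (expected 6)
Line 2: "four invisible gentle dream": 1+4+2+1 = 8 ✓
Line 3: "lily almost cries": 2+2+1 = 5 ✓

Line 1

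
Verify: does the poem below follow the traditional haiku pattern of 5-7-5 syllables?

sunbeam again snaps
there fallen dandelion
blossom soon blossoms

Yes

Line 1: "sunbeam again snaps": 2+2+1 = 5 ✓
Line 2: "there fallen dandelion": 1+2+4 = 7 ✓
Line 3: "blossom soon blossoms": 2+1+2 = 5 ✓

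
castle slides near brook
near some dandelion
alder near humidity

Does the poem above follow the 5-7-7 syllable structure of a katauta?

Line 1: "castle slides near brook": 2+1+1+1 = 5 ✓
Line 2: "near some dandelion": 1+1+4 = 6 (expected 7)
Line 3: "alder near humidity": 2+1+4 = 7 ✓

No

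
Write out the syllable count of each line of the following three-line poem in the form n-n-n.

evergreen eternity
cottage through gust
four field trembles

Line 1: evergreen(3) + eternity(4) = 7
Line 2: cottage(2) + through(1) + gust(1) = 4
Line 3: four(1) + field(1) + trembles(2) = 4

7-4-4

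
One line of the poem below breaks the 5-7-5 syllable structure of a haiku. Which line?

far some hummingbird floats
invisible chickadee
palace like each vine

The first line

Line 1: far (1), some (1), hummingbird (3), floats (1) → 6 (expected 5)
Line 2: invisible (4), chickadee (3) → 7 ✓
Line 3: palace (2), like (1), each (1), vine (1) → 5 ✓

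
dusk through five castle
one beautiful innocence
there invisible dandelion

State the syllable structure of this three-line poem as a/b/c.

5/7/9

Line 1: dusk(1) + through(1) + five(1) + castle(2) = 5
Line 2: one(1) + beautiful(3) + innocence(3) = 7
Line 3: there(1) + invisible(4) + dandelion(4) = 9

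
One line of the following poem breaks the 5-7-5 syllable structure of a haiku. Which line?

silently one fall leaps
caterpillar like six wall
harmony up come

Line 1: silently (3), one (1), fall (1), leaps (1) → 6 (expected 5)
Line 2: caterpillar (4), like (1), six (1), wall (1) → 7 ✓
Line 3: harmony (3), up (1), come (1) → 5 ✓

Line 1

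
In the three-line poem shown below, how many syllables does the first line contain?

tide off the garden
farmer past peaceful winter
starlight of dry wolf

The first line: "tide off the garden": 1+1+1+2 = 5

5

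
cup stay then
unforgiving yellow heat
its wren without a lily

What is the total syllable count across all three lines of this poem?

Line 1: cup (1), stay (1), then (1) → 3
Line 2: unforgiving (4), yellow (2), heat (1) → 7
Line 3: its (1), wren (1), without (2), a (1), lily (2) → 7
Total: 3 + 7 + 7 = 17

17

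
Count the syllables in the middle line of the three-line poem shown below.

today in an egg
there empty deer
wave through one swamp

4

The middle line: "there empty deer": 1+2+1 = 4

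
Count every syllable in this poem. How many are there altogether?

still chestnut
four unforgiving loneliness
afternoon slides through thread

17

Line 1: "still chestnut": 1+2 = 3
Line 2: "four unforgiving loneliness": 1+4+3 = 8
Line 3: "afternoon slides through thread": 3+1+1+1 = 6
Total: 3 + 8 + 6 = 17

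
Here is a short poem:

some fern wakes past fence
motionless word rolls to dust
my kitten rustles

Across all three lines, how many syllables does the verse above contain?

17

Line 1: "some fern wakes past fence": 1+1+1+1+1 = 5
Line 2: "motionless word rolls to dust": 3+1+1+1+1 = 7
Line 3: "my kitten rustles": 1+2+2 = 5
Total: 5 + 7 + 5 = 17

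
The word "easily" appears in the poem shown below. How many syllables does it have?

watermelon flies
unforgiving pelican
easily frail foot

3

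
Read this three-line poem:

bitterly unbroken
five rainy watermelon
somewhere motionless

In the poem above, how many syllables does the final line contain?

5

The final line: "somewhere motionless": 2+3 = 5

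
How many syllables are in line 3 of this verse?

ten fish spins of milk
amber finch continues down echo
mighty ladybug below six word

Line 3: "mighty ladybug below six word": 2+3+2+1+1 = 9

9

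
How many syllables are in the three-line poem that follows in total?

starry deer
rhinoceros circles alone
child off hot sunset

16

Line 1: starry(2) + deer(1) = 3
Line 2: rhinoceros(4) + circles(2) + alone(2) = 8
Line 3: child(1) + off(1) + hot(1) + sunset(2) = 5
Total: 3 + 8 + 5 = 16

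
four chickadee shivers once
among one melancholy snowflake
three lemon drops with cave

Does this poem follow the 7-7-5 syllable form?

No

Line 1: four(1) + chickadee(3) + shivers(2) + once(1) = 7 ✓
Line 2: among(2) + one(1) + melancholy(4) + snowflake(2) = 9 (expected 7)
Line 3: three(1) + lemon(2) + drops(1) + with(1) + cave(1) = 6 (expected 5)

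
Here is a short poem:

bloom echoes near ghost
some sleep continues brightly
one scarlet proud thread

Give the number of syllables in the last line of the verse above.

The last line: one (1), scarlet (2), proud (1), thread (1) → 5

5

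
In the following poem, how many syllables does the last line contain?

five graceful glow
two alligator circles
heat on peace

The last line: heat(1) + on(1) + peace(1) = 3

3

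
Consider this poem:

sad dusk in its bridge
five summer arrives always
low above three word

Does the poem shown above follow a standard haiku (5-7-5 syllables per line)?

Yes

Line 1: sad (1), dusk (1), in (1), its (1), bridge (1) → 5 ✓
Line 2: five (1), summer (2), arrives (2), always (2) → 7 ✓
Line 3: low (1), above (2), three (1), word (1) → 5 ✓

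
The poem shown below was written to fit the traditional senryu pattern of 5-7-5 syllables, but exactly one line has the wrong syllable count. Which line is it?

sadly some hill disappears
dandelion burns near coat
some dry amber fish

Line 1: "sadly some hill disappears": 2+1+1+3 = 7 (expected 5)
Line 2: "dandelion burns near coat": 4+1+1+1 = 7 ✓
Line 3: "some dry amber fish": 1+1+2+1 = 5 ✓

Line 1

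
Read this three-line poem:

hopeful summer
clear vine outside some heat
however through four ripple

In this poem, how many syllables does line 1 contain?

Line 1: hopeful(2) + summer(2) = 4

4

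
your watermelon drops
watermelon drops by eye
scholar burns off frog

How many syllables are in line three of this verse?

Line three: scholar (2), burns (1), off (1), frog (1) → 5

5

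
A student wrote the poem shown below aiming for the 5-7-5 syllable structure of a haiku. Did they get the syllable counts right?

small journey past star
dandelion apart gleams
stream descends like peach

Yes

Line 1: small (1), journey (2), past (1), star (1) → 5 ✓
Line 2: dandelion (4), apart (2), gleams (1) → 7 ✓
Line 3: stream (1), descends (2), like (1), peach (1) → 5 ✓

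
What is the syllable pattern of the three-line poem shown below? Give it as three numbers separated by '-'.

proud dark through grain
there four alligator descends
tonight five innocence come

Line 1: proud(1) + dark(1) + through(1) + grain(1) = 4
Line 2: there(1) + four(1) + alligator(4) + descends(2) = 8
Line 3: tonight(2) + five(1) + innocence(3) + come(1) = 7

4-8-7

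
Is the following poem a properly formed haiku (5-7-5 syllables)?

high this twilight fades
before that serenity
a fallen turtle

Yes

Line 1: high (1), this (1), twilight (2), fades (1) → 5 ✓
Line 2: before (2), that (1), serenity (4) → 7 ✓
Line 3: a (1), fallen (2), turtle (2) → 5 ✓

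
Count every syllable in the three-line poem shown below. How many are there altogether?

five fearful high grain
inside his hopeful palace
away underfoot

17

Line 1: "five fearful high grain": 1+2+1+1 = 5
Line 2: "inside his hopeful palace": 2+1+2+2 = 7
Line 3: "away underfoot": 2+3 = 5
Total: 5 + 7 + 5 = 17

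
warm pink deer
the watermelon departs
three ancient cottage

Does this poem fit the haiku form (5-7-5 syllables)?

Line 1: "warm pink deer": 1+1+1 = 3 (expected 5)
Line 2: "the watermelon departs": 1+4+2 = 7 ✓
Line 3: "three ancient cottage": 1+2+2 = 5 ✓

No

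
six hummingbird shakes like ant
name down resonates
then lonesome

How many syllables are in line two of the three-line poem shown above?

Line two: "name down resonates": 1+1+3 = 5

5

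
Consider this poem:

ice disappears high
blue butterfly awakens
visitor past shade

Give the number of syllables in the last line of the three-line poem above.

5

The last line: visitor (3), past (1), shade (1) → 5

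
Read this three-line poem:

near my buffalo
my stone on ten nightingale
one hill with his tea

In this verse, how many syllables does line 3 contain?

Line 3: "one hill with his tea": 1+1+1+1+1 = 5

5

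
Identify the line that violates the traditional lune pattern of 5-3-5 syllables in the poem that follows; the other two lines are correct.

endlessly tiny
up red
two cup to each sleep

Line 2

Line 1: "endlessly tiny": 3+2 = 5 ✓
Line 2: "up red": 1+1 = 2 (expected 3)
Line 3: "two cup to each sleep": 1+1+1+1+1 = 5 ✓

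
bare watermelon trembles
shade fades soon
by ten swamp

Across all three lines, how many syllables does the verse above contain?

13

Line 1: bare (1), watermelon (4), trembles (2) → 7
Line 2: shade (1), fades (1), soon (1) → 3
Line 3: by (1), ten (1), swamp (1) → 3
Total: 7 + 3 + 3 = 13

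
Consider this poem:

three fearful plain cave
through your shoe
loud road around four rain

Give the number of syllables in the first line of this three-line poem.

The first line: three(1) + fearful(2) + plain(1) + cave(1) = 5

5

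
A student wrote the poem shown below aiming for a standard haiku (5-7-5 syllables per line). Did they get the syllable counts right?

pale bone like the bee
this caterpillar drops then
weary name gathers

Line 1: pale(1) + bone(1) + like(1) + the(1) + bee(1) = 5 ✓
Line 2: this(1) + caterpillar(4) + drops(1) + then(1) = 7 ✓
Line 3: weary(2) + name(1) + gathers(2) = 5 ✓

Yes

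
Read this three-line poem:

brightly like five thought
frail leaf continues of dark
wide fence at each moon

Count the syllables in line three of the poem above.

5

Line three: wide (1), fence (1), at (1), each (1), moon (1) → 5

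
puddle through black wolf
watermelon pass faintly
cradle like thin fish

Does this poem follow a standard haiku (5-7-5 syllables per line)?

Yes

Line 1: puddle (2), through (1), black (1), wolf (1) → 5 ✓
Line 2: watermelon (4), pass (1), faintly (2) → 7 ✓
Line 3: cradle (2), like (1), thin (1), fish (1) → 5 ✓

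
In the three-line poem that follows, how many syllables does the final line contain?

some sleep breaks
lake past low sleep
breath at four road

The final line: "breath at four road": 1+1+1+1 = 4

4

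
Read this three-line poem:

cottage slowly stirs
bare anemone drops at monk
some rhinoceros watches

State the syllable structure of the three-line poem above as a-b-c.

5-8-7

Line 1: cottage (2), slowly (2), stirs (1) → 5
Line 2: bare (1), anemone (4), drops (1), at (1), monk (1) → 8
Line 3: some (1), rhinoceros (4), watches (2) → 7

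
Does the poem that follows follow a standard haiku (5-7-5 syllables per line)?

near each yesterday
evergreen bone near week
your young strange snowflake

No

Line 1: near (1), each (1), yesterday (3) → 5 ✓
Line 2: evergreen (3), bone (1), near (1), week (1) → 6 (expected 7)
Line 3: your (1), young (1), strange (1), snowflake (2) → 5 ✓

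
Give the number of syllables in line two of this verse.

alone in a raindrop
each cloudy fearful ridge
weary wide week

Line two: each (1), cloudy (2), fearful (2), ridge (1) → 6

6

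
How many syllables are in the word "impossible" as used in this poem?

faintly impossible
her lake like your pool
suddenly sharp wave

4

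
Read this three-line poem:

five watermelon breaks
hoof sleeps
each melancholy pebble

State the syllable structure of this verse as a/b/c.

Line 1: "five watermelon breaks": 1+4+1 = 6
Line 2: "hoof sleeps": 1+1 = 2
Line 3: "each melancholy pebble": 1+4+2 = 7

6/2/7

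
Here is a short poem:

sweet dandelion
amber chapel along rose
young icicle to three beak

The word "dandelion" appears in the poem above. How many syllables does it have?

"dandelion" has 4 syllables.

4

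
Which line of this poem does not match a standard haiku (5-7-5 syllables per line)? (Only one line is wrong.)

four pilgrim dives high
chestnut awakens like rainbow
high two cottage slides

The second line

Line 1: four(1) + pilgrim(2) + dives(1) + high(1) = 5 ✓
Line 2: chestnut(2) + awakens(3) + like(1) + rainbow(2) = 8 (expected 7)
Line 3: high(1) + two(1) + cottage(2) + slides(1) = 5 ✓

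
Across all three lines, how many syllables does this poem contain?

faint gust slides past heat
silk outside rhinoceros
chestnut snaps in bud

Line 1: faint (1), gust (1), slides (1), past (1), heat (1) → 5
Line 2: silk (1), outside (2), rhinoceros (4) → 7
Line 3: chestnut (2), snaps (1), in (1), bud (1) → 5
Total: 5 + 7 + 5 = 17

17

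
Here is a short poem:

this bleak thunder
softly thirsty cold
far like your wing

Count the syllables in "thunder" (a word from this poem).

2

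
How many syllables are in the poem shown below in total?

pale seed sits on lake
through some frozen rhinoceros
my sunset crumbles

Line 1: pale(1) + seed(1) + sits(1) + on(1) + lake(1) = 5
Line 2: through(1) + some(1) + frozen(2) + rhinoceros(4) = 8
Line 3: my(1) + sunset(2) + crumbles(2) = 5
Total: 5 + 8 + 5 = 18

18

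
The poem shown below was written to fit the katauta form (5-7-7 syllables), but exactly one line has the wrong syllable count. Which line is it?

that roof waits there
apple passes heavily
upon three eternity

The first line

Line 1: "that roof waits there": 1+1+1+1 = 4 (expected 5)
Line 2: "apple passes heavily": 2+2+3 = 7 ✓
Line 3: "upon three eternity": 2+1+4 = 7 ✓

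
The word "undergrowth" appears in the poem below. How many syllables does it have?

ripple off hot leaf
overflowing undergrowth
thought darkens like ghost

3

"undergrowth" has 3 syllables.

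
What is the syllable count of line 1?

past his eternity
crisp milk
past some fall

6

Line 1: "past his eternity": 1+1+4 = 6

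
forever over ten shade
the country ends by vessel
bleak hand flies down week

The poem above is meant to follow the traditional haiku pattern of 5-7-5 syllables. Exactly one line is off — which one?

Line 1

Line 1: forever(3) + over(2) + ten(1) + shade(1) = 7 (expected 5)
Line 2: the(1) + country(2) + ends(1) + by(1) + vessel(2) = 7 ✓
Line 3: bleak(1) + hand(1) + flies(1) + down(1) + week(1) = 5 ✓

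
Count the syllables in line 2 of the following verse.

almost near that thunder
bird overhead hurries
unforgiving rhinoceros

6

Line 2: bird(1) + overhead(3) + hurries(2) = 6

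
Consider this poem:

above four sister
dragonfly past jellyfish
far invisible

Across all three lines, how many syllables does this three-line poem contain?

Line 1: above(2) + four(1) + sister(2) = 5
Line 2: dragonfly(3) + past(1) + jellyfish(3) = 7
Line 3: far(1) + invisible(4) = 5
Total: 5 + 7 + 5 = 17

17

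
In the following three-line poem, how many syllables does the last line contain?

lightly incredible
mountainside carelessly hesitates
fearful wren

The last line: fearful(2) + wren(1) = 3

3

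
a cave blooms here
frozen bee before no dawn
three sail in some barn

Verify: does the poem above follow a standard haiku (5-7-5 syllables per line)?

No

Line 1: a (1), cave (1), blooms (1), here (1) → 4 (expected 5)
Line 2: frozen (2), bee (1), before (2), no (1), dawn (1) → 7 ✓
Line 3: three (1), sail (1), in (1), some (1), barn (1) → 5 ✓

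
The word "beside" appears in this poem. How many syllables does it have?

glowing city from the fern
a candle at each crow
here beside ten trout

"beside" has 2 syllables.

2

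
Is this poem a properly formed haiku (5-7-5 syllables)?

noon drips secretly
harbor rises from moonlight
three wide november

Line 1: noon(1) + drips(1) + secretly(3) = 5 ✓
Line 2: harbor(2) + rises(2) + from(1) + moonlight(2) = 7 ✓
Line 3: three(1) + wide(1) + november(3) = 5 ✓

Yes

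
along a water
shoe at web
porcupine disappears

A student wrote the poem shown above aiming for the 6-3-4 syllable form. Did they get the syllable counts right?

Line 1: "along a water": 2+1+2 = 5 (expected 6)
Line 2: "shoe at web": 1+1+1 = 3 ✓
Line 3: "porcupine disappears": 3+3 = 6 (expected 4)

No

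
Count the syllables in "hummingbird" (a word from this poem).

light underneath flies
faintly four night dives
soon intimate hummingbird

"hummingbird" has 3 syllables.

3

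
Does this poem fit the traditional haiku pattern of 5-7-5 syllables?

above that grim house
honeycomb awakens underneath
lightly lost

No

Line 1: "above that grim house": 2+1+1+1 = 5 ✓
Line 2: "honeycomb awakens underneath": 3+3+3 = 9 (expected 7)
Line 3: "lightly lost": 2+1 = 3 (expected 5)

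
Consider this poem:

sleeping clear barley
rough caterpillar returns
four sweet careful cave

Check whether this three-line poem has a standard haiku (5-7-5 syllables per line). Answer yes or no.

Line 1: sleeping(2) + clear(1) + barley(2) = 5 ✓
Line 2: rough(1) + caterpillar(4) + returns(2) = 7 ✓
Line 3: four(1) + sweet(1) + careful(2) + cave(1) = 5 ✓

Yes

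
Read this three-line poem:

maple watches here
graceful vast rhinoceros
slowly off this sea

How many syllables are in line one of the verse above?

5

Line one: "maple watches here": 2+2+1 = 5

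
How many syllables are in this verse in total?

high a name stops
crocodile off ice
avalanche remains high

15

Line 1: high(1) + a(1) + name(1) + stops(1) = 4
Line 2: crocodile(3) + off(1) + ice(1) = 5
Line 3: avalanche(3) + remains(2) + high(1) = 6
Total: 4 + 5 + 6 = 15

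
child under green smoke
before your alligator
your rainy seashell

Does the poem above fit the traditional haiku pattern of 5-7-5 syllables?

Yes

Line 1: child (1), under (2), green (1), smoke (1) → 5 ✓
Line 2: before (2), your (1), alligator (4) → 7 ✓
Line 3: your (1), rainy (2), seashell (2) → 5 ✓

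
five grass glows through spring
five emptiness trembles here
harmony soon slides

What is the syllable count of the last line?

5

The last line: harmony(3) + soon(1) + slides(1) = 5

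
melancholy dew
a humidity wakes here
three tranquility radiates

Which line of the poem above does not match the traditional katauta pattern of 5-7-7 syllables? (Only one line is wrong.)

Line 1: melancholy (4), dew (1) → 5 ✓
Line 2: a (1), humidity (4), wakes (1), here (1) → 7 ✓
Line 3: three (1), tranquility (4), radiates (3) → 8 (expected 7)

The third line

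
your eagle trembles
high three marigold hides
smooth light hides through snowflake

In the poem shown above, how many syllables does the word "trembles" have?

2

"trembles" has 2 syllables.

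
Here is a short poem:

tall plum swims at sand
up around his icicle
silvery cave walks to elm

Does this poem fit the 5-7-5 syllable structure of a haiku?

No

Line 1: "tall plum swims at sand": 1+1+1+1+1 = 5 ✓
Line 2: "up around his icicle": 1+2+1+3 = 7 ✓
Line 3: "silvery cave walks to elm": 3+1+1+1+1 = 7 (expected 5)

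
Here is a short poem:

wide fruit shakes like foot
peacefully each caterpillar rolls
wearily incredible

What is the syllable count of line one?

Line one: "wide fruit shakes like foot": 1+1+1+1+1 = 5

5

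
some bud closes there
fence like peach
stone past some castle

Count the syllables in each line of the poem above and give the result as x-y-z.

Line 1: some(1) + bud(1) + closes(2) + there(1) = 5
Line 2: fence(1) + like(1) + peach(1) = 3
Line 3: stone(1) + past(1) + some(1) + castle(2) = 5

5-3-5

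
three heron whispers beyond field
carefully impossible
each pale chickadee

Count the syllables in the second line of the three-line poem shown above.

The second line: carefully(3) + impossible(4) = 7

7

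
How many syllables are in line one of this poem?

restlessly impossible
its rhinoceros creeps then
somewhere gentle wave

Line one: restlessly(3) + impossible(4) = 7

7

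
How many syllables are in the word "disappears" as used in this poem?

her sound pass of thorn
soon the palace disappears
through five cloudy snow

"disappears" has 3 syllables.

3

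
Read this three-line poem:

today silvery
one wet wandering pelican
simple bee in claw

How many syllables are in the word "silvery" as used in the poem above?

3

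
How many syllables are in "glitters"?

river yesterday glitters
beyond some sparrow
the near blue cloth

"glitters" has 2 syllables.

2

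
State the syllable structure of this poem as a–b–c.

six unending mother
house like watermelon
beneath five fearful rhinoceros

Line 1: six (1), unending (3), mother (2) → 6
Line 2: house (1), like (1), watermelon (4) → 6
Line 3: beneath (2), five (1), fearful (2), rhinoceros (4) → 9

6–6–9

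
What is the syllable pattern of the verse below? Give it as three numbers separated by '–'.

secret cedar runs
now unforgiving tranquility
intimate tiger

Line 1: secret (2), cedar (2), runs (1) → 5
Line 2: now (1), unforgiving (4), tranquility (4) → 9
Line 3: intimate (3), tiger (2) → 5

5–9–5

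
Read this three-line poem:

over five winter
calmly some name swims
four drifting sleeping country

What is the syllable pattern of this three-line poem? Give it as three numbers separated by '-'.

Line 1: over (2), five (1), winter (2) → 5
Line 2: calmly (2), some (1), name (1), swims (1) → 5
Line 3: four (1), drifting (2), sleeping (2), country (2) → 7

5-5-7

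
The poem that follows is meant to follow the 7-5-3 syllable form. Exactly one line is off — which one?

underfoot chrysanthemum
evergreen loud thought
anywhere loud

Line 1: underfoot(3) + chrysanthemum(4) = 7 ✓
Line 2: evergreen(3) + loud(1) + thought(1) = 5 ✓
Line 3: anywhere(3) + loud(1) = 4 (expected 3)

The third line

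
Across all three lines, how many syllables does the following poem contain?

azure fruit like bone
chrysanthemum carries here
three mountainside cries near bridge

19

Line 1: azure (2), fruit (1), like (1), bone (1) → 5
Line 2: chrysanthemum (4), carries (2), here (1) → 7
Line 3: three (1), mountainside (3), cries (1), near (1), bridge (1) → 7
Total: 5 + 7 + 7 = 19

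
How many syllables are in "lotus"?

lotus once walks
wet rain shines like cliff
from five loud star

"lotus" has 2 syllables.

2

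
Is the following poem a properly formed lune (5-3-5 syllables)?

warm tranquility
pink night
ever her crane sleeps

No

Line 1: warm(1) + tranquility(4) = 5 ✓
Line 2: pink(1) + night(1) = 2 (expected 3)
Line 3: ever(2) + her(1) + crane(1) + sleeps(1) = 5 ✓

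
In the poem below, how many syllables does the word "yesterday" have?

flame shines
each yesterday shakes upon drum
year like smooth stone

3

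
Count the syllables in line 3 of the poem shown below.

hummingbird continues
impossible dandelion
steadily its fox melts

6

Line 3: "steadily its fox melts": 3+1+1+1 = 6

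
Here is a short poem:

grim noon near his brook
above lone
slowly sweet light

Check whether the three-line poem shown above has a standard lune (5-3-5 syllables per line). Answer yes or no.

Line 1: "grim noon near his brook": 1+1+1+1+1 = 5 ✓
Line 2: "above lone": 2+1 = 3 ✓
Line 3: "slowly sweet light": 2+1+1 = 4 (expected 5)

No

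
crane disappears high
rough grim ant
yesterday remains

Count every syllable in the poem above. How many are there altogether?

Line 1: "crane disappears high": 1+3+1 = 5
Line 2: "rough grim ant": 1+1+1 = 3
Line 3: "yesterday remains": 3+2 = 5
Total: 5 + 3 + 5 = 13

13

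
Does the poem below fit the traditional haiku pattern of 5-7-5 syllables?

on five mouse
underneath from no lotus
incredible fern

No

Line 1: on (1), five (1), mouse (1) → 3 (expected 5)
Line 2: underneath (3), from (1), no (1), lotus (2) → 7 ✓
Line 3: incredible (4), fern (1) → 5 ✓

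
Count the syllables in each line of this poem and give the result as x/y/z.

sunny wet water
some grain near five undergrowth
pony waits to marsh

5/7/5

Line 1: sunny(2) + wet(1) + water(2) = 5
Line 2: some(1) + grain(1) + near(1) + five(1) + undergrowth(3) = 7
Line 3: pony(2) + waits(1) + to(1) + marsh(1) = 5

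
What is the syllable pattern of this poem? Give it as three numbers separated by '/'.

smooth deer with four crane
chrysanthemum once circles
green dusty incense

5/7/5

Line 1: smooth(1) + deer(1) + with(1) + four(1) + crane(1) = 5
Line 2: chrysanthemum(4) + once(1) + circles(2) = 7
Line 3: green(1) + dusty(2) + incense(2) = 5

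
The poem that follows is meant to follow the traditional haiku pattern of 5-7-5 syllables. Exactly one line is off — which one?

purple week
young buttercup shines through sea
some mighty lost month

Line 1: purple (2), week (1) → 3 (expected 5)
Line 2: young (1), buttercup (3), shines (1), through (1), sea (1) → 7 ✓
Line 3: some (1), mighty (2), lost (1), month (1) → 5 ✓

The first line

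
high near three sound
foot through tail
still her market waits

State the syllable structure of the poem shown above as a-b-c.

4-3-5

Line 1: "high near three sound": 1+1+1+1 = 4
Line 2: "foot through tail": 1+1+1 = 3
Line 3: "still her market waits": 1+1+2+1 = 5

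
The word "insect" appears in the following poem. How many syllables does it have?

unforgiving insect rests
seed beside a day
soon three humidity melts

"insect" has 2 syllables.

2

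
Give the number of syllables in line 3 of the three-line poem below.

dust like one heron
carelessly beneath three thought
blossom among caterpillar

Line 3: "blossom among caterpillar": 2+2+4 = 8

8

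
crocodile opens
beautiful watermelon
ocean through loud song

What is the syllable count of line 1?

5

Line 1: crocodile(3) + opens(2) = 5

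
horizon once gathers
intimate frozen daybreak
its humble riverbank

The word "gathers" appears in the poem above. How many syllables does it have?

2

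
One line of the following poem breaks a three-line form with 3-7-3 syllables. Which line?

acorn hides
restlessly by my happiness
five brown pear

Line 1: acorn (2), hides (1) → 3 ✓
Line 2: restlessly (3), by (1), my (1), happiness (3) → 8 (expected 7)
Line 3: five (1), brown (1), pear (1) → 3 ✓

Line 2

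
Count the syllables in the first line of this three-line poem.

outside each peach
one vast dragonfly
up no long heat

The first line: "outside each peach": 2+1+1 = 4

4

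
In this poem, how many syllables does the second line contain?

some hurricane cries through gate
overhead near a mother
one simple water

7

The second line: overhead (3), near (1), a (1), mother (2) → 7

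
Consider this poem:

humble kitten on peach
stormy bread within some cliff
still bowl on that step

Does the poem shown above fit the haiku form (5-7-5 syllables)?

No

Line 1: humble(2) + kitten(2) + on(1) + peach(1) = 6 (expected 5)
Line 2: stormy(2) + bread(1) + within(2) + some(1) + cliff(1) = 7 ✓
Line 3: still(1) + bowl(1) + on(1) + that(1) + step(1) = 5 ✓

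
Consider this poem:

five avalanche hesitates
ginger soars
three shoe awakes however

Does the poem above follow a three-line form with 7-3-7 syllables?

Yes

Line 1: "five avalanche hesitates": 1+3+3 = 7 ✓
Line 2: "ginger soars": 2+1 = 3 ✓
Line 3: "three shoe awakes however": 1+1+2+3 = 7 ✓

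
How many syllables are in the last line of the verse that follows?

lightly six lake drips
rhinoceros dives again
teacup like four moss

5

The last line: "teacup like four moss": 2+1+1+1 = 5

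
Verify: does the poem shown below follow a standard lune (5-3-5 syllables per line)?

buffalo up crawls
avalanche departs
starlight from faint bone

Line 1: buffalo(3) + up(1) + crawls(1) = 5 ✓
Line 2: avalanche(3) + departs(2) = 5 (expected 3)
Line 3: starlight(2) + from(1) + faint(1) + bone(1) = 5 ✓

No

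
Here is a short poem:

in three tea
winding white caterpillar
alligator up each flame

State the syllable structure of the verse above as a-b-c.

3-7-7

Line 1: in (1), three (1), tea (1) → 3
Line 2: winding (2), white (1), caterpillar (4) → 7
Line 3: alligator (4), up (1), each (1), flame (1) → 7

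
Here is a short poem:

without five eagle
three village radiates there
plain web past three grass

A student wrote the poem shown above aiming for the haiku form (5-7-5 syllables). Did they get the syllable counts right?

Yes

Line 1: without (2), five (1), eagle (2) → 5 ✓
Line 2: three (1), village (2), radiates (3), there (1) → 7 ✓
Line 3: plain (1), web (1), past (1), three (1), grass (1) → 5 ✓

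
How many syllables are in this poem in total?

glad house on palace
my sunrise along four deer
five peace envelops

Line 1: glad(1) + house(1) + on(1) + palace(2) = 5
Line 2: my(1) + sunrise(2) + along(2) + four(1) + deer(1) = 7
Line 3: five(1) + peace(1) + envelops(3) = 5
Total: 5 + 7 + 5 = 17

17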